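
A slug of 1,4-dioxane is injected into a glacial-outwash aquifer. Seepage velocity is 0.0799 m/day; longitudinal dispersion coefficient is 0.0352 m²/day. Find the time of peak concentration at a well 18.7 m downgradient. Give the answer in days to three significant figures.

229 days

For the 1D instantaneous-source solution, setting ∂C/∂t = 0 at fixed x gives v²t² + 2Dt − x² = 0, so t = (√(D² + v²x²) − D)/v².
√(D² + v²x²) = √(0.0352² + 0.0799² × 18.7²) = 1.495; v² = 0.00638401.
t = (1.495 − 0.0352)/0.00638401 = 229 days (vs. the pure-advection estimate x/v = 234 d).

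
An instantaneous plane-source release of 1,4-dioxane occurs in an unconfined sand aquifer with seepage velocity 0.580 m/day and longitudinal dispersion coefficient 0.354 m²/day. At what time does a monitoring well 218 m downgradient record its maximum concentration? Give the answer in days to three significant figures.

375 days

For the 1D instantaneous-source solution, setting ∂C/∂t = 0 at fixed x gives v²t² + 2Dt − x² = 0, so t = (√(D² + v²x²) − D)/v².
√(D² + v²x²) = √(0.354² + 0.580² × 218²) = 126.4; v² = 0.3364.
t = (126.4 − 0.354)/0.3364 = 375 days (vs. the pure-advection estimate x/v = 376 d).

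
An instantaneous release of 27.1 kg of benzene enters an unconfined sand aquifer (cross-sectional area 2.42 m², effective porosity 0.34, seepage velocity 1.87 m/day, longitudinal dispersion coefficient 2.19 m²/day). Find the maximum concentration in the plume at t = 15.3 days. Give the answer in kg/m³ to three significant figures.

The peak of an instantaneous 1D plume sits at x = vt; there the Gaussian factor is 1 and C_max = M/(n_e·A·√(4πDt)), where n_e·A is the pore area the mass is dissolved in.
√(4πDt) = √(4π × 2.19 × 15.3) = 20.52 m, so C_max = 27.1/(0.34 × 2.42 × 20.52) = 1.61 kg/m³.

1.61 kg/m³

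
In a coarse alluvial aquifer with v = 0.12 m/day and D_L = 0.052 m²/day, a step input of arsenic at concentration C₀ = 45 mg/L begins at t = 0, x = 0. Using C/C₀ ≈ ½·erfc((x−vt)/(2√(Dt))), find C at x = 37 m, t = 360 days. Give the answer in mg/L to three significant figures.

38.0 mg/L

For a continuous step input, C/C₀ ≈ ½·erfc((x−vt)/(2√(Dt))).
vt = 0.12 × 360 = 43.2 m and 2√(Dt) = 2√(0.052 × 360) = 8.653 m.
Argument (x−vt)/(2√(Dt)) = (37 − 43.2)/8.653 = -0.7165; ½·erfc(-0.7165) = 0.8445.
C = 45 × 0.8445 = 38.0 mg/L.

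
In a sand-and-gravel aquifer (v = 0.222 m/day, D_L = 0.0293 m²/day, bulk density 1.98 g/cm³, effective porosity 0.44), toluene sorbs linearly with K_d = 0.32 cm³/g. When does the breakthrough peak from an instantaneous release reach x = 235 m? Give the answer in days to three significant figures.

2580 days

Retardation factor R = 1 + ρ_b·K_d/n = 1 + 1.98 × 0.32/0.44 = 2.440.
Sorption retards both mechanisms: v_R = v/R = 0.09098 m/day, D_R = D/R = 0.01201 m²/day.
Peak time from v_R²t² + 2D_R t − x² = 0: t = (√(D_R² + v_R²x²) − D_R)/v_R².
√(D_R² + v_R²x²) = √(0.01201² + 0.09098² × 235²) = 21.38; v_R² = 0.008277.
t = (21.38 − 0.01201)/0.008277 = 2580 days.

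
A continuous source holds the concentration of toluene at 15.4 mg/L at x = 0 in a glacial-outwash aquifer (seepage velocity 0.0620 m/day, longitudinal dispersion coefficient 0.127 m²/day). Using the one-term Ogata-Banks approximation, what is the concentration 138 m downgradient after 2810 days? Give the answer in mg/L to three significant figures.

For a continuous step input, C/C₀ ≈ ½·erfc((x−vt)/(2√(Dt))).
vt = 0.0620 × 2810 = 174.22 m and 2√(Dt) = 2√(0.127 × 2810) = 37.78 m.
Argument (x−vt)/(2√(Dt)) = (138 − 174.22)/37.78 = -0.9587; ½·erfc(-0.9587) = 0.9124.
C = 15.4 × 0.9124 = 14.1 mg/L.

14.1 mg/L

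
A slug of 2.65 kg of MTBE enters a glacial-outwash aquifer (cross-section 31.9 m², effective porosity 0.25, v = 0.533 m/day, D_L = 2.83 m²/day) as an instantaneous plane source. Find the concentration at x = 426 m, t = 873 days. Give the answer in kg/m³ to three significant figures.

0.00161 kg/m³

For an instantaneous plane source, C(x,t) = M/(n_e·A·√(4πDt)) · exp(−(x−vt)²/(4Dt)), with n_e·A the pore (flow) area.
Plume center vt = 0.533 × 873 = 465.309 m, so the well at 426 m is 39.309 m upgradient of the peak.
√(4πDt) = 176.2 m, giving peak height M/(n_e·A·√(4πDt)) = 2.65/(0.25 × 31.9 × 176.2) = 0.001886 kg/m³.
(x−vt)²/(4Dt) = (-39.309)²/(4 × 2.83 × 873) = 0.1564; exp(−0.1564) = 0.8552.
C = 0.001886 × 0.8552 = 0.00161 kg/m³.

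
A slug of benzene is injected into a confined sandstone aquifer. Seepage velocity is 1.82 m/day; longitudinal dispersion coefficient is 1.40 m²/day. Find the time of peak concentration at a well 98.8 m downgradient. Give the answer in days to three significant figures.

For the 1D instantaneous-source solution, setting ∂C/∂t = 0 at fixed x gives v²t² + 2Dt − x² = 0, so t = (√(D² + v²x²) − D)/v².
√(D² + v²x²) = √(1.40² + 1.82² × 98.8²) = 179.8; v² = 3.3124.
t = (179.8 − 1.40)/3.3124 = 53.9 days (vs. the pure-advection estimate x/v = 54.3 d).

53.9 days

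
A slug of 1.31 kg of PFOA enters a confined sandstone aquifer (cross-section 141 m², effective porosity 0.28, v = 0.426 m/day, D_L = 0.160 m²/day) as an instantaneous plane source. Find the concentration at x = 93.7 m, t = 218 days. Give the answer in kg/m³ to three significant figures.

0.00158 kg/m³

For an instantaneous plane source, C(x,t) = M/(n_e·A·√(4πDt)) · exp(−(x−vt)²/(4Dt)), with n_e·A the pore (flow) area.
Plume center vt = 0.426 × 218 = 92.868 m, so the well at 93.7 m is 0.832 m downgradient of the peak.
√(4πDt) = 20.94 m, giving peak height M/(n_e·A·√(4πDt)) = 1.31/(0.28 × 141 × 20.94) = 0.001585 kg/m³.
(x−vt)²/(4Dt) = (0.832)²/(4 × 0.160 × 218) = 0.004961; exp(−0.004961) = 0.9951.
C = 0.001585 × 0.9951 = 0.00158 kg/m³.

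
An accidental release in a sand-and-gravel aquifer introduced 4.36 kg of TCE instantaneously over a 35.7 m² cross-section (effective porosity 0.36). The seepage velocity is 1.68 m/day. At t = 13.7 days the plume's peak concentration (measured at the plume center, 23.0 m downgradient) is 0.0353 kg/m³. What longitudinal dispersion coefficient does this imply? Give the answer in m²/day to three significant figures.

0.536 m²/day

At the plume center C_max = M/(n_e·A·√(4πDt)), so D = M²/(4πt·(n_e·A·C_max)²).
n_e·A·C_max = 0.36 × 35.7 × 0.0353 = 0.4537 kg/m.
D = 4.36²/(4π × 13.7 × 0.4537²) = 0.536 m²/day.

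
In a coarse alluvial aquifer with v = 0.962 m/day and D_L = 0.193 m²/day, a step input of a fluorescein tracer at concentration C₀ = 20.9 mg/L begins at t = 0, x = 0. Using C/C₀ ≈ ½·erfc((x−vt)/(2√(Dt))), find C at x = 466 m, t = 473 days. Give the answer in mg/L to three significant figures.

For a continuous step input, C/C₀ ≈ ½·erfc((x−vt)/(2√(Dt))).
vt = 0.962 × 473 = 455.026 m and 2√(Dt) = 2√(0.193 × 473) = 19.11 m.
Argument (x−vt)/(2√(Dt)) = (466 − 455.026)/19.11 = 0.5743; ½·erfc(0.5743) = 0.2083.
C = 20.9 × 0.2083 = 4.35 mg/L.

4.35 mg/L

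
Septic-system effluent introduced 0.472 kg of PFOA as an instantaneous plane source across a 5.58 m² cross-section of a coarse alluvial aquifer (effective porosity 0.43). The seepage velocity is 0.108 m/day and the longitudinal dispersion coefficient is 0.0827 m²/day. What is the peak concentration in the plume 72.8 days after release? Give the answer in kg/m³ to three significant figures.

0.0226 kg/m³

The peak of an instantaneous 1D plume sits at x = vt; there the Gaussian factor is 1 and C_max = M/(n_e·A·√(4πDt)), where n_e·A is the pore area the mass is dissolved in.
√(4πDt) = √(4π × 0.0827 × 72.8) = 8.698 m, so C_max = 0.472/(0.43 × 5.58 × 8.698) = 0.0226 kg/m³.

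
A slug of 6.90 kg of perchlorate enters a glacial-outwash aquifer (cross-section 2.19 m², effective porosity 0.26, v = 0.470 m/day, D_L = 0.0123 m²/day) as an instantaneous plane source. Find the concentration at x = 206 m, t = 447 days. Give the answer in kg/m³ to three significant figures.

0.681 kg/m³

For an instantaneous plane source, C(x,t) = M/(n_e·A·√(4πDt)) · exp(−(x−vt)²/(4Dt)), with n_e·A the pore (flow) area.
Plume center vt = 0.470 × 447 = 210.09 m, so the well at 206 m is 4.09 m upgradient of the peak.
√(4πDt) = 8.312 m, giving peak height M/(n_e·A·√(4πDt)) = 6.90/(0.26 × 2.19 × 8.312) = 1.458 kg/m³.
(x−vt)²/(4Dt) = (-4.09)²/(4 × 0.0123 × 447) = 0.7606; exp(−0.7606) = 0.4674.
C = 1.458 × 0.4674 = 0.681 kg/m³.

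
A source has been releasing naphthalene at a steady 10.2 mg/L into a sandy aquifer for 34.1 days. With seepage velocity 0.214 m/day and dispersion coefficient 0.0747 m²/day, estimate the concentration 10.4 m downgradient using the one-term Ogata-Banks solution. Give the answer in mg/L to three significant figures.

0.863 mg/L

For a continuous step input, C/C₀ ≈ ½·erfc((x−vt)/(2√(Dt))).
vt = 0.214 × 34.1 = 7.2974 m and 2√(Dt) = 2√(0.0747 × 34.1) = 3.192 m.
Argument (x−vt)/(2√(Dt)) = (10.4 − 7.2974)/3.192 = 0.9720; ½·erfc(0.9720) = 0.08463.
C = 10.2 × 0.08463 = 0.863 mg/L.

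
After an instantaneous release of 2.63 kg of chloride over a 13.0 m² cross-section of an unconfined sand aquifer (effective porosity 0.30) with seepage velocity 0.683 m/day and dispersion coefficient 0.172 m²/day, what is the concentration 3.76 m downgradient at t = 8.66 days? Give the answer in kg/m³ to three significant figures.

For an instantaneous plane source, C(x,t) = M/(n_e·A·√(4πDt)) · exp(−(x−vt)²/(4Dt)), with n_e·A the pore (flow) area.
Plume center vt = 0.683 × 8.66 = 5.91478 m, so the well at 3.76 m is 2.15478 m upgradient of the peak.
√(4πDt) = 4.326 m, giving peak height M/(n_e·A·√(4πDt)) = 2.63/(0.30 × 13.0 × 4.326) = 0.1559 kg/m³.
(x−vt)²/(4Dt) = (-2.15478)²/(4 × 0.172 × 8.66) = 0.7793; exp(−0.7793) = 0.4587.
C = 0.1559 × 0.4587 = 0.0715 kg/m³.

0.0715 kg/m³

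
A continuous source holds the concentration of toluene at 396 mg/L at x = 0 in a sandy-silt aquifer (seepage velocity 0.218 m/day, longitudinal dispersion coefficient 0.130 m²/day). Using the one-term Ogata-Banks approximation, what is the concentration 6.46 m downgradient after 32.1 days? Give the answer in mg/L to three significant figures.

227 mg/L

For a continuous step input, C/C₀ ≈ ½·erfc((x−vt)/(2√(Dt))).
vt = 0.218 × 32.1 = 6.9978 m and 2√(Dt) = 2√(0.130 × 32.1) = 4.086 m.
Argument (x−vt)/(2√(Dt)) = (6.46 − 6.9978)/4.086 = -0.1316; ½·erfc(-0.1316) = 0.5738.
C = 396 × 0.5738 = 227 mg/L.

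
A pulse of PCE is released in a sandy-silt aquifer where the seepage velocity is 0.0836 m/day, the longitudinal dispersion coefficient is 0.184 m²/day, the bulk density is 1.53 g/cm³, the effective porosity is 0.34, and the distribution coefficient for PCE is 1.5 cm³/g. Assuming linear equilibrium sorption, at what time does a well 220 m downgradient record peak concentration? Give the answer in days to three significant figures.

20200 days

Retardation factor R = 1 + ρ_b·K_d/n = 1 + 1.53 × 1.5/0.34 = 7.750.
Sorption retards both mechanisms: v_R = v/R = 0.01079 m/day, D_R = D/R = 0.02374 m²/day.
Peak time from v_R²t² + 2D_R t − x² = 0: t = (√(D_R² + v_R²x²) − D_R)/v_R².
√(D_R² + v_R²x²) = √(0.02374² + 0.01079² × 220²) = 2.374; v_R² = 0.0001164.
t = (2.374 − 0.02374)/0.0001164 = 20200 days.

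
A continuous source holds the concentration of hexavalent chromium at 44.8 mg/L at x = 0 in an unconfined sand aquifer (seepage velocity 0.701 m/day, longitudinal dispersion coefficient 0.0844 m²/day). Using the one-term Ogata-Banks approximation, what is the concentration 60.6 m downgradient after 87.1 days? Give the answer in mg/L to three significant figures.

24.5 mg/L

For a continuous step input, C/C₀ ≈ ½·erfc((x−vt)/(2√(Dt))).
vt = 0.701 × 87.1 = 61.0571 m and 2√(Dt) = 2√(0.0844 × 87.1) = 5.423 m.
Argument (x−vt)/(2√(Dt)) = (60.6 − 61.0571)/5.423 = -0.08429; ½·erfc(-0.08429) = 0.5474.
C = 44.8 × 0.5474 = 24.5 mg/L.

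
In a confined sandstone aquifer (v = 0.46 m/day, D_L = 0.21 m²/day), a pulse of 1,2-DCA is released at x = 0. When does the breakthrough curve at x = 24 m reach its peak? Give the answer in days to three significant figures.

51.2 days

For the 1D instantaneous-source solution, setting ∂C/∂t = 0 at fixed x gives v²t² + 2Dt − x² = 0, so t = (√(D² + v²x²) − D)/v².
√(D² + v²x²) = √(0.21² + 0.46² × 24²) = 11.04; v² = 0.2116.
t = (11.04 − 0.21)/0.2116 = 51.2 days (vs. the pure-advection estimate x/v = 52.2 d).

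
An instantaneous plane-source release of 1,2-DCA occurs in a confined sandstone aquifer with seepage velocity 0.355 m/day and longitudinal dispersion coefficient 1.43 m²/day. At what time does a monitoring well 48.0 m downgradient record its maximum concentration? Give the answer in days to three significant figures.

For the 1D instantaneous-source solution, setting ∂C/∂t = 0 at fixed x gives v²t² + 2Dt − x² = 0, so t = (√(D² + v²x²) − D)/v².
√(D² + v²x²) = √(1.43² + 0.355² × 48.0²) = 17.10; v² = 0.126025.
t = (17.10 − 1.43)/0.126025 = 124 days (vs. the pure-advection estimate x/v = 135 d).

124 days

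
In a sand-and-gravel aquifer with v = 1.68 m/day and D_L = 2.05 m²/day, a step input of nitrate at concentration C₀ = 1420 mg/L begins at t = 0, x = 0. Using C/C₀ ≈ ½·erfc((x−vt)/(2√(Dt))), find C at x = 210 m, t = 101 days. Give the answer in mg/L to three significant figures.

For a continuous step input, C/C₀ ≈ ½·erfc((x−vt)/(2√(Dt))).
vt = 1.68 × 101 = 169.68 m and 2√(Dt) = 2√(2.05 × 101) = 28.78 m.
Argument (x−vt)/(2√(Dt)) = (210 − 169.68)/28.78 = 1.401; ½·erfc(1.401) = 0.02378.
C = 1420 × 0.02378 = 33.8 mg/L.

33.8 mg/L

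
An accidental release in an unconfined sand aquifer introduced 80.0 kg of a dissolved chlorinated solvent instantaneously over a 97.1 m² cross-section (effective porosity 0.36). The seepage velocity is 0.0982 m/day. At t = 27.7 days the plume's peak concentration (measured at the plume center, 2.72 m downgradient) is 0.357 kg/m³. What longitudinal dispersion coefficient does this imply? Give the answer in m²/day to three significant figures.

0.118 m²/day

At the plume center C_max = M/(n_e·A·√(4πDt)), so D = M²/(4πt·(n_e·A·C_max)²).
n_e·A·C_max = 0.36 × 97.1 × 0.357 = 12.48 kg/m.
D = 80.0²/(4π × 27.7 × 12.48²) = 0.118 m²/day.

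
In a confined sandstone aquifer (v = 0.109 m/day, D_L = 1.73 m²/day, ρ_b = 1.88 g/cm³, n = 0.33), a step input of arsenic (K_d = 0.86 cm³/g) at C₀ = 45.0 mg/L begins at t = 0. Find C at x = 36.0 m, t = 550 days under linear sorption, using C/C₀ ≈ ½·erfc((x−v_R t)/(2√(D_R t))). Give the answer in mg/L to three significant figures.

Retardation factor R = 1 + ρ_b·K_d/n = 1 + 1.88 × 0.86/0.33 = 5.899.
Sorption retards both mechanisms: v_R = v/R = 0.01848 m/day, D_R = D/R = 0.2933 m²/day.
v_R·t = 0.01848 × 550 = 10.164 m; 2√(D_R t) = 25.40 m; argument = (36.0 − 10.164)/25.40 = 1.017.
C = C₀ × ½·erfc(1.017) = 45.0 × 0.07518 = 3.38 mg/L.

3.38 mg/L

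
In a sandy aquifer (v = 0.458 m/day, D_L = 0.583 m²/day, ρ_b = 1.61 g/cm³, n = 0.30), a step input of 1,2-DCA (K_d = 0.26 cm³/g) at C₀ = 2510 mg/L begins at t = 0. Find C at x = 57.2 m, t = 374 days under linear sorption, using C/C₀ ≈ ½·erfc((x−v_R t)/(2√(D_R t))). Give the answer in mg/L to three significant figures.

2150 mg/L

Retardation factor R = 1 + ρ_b·K_d/n = 1 + 1.61 × 0.26/0.30 = 2.395.
Sorption retards both mechanisms: v_R = v/R = 0.1912 m/day, D_R = D/R = 0.2434 m²/day.
v_R·t = 0.1912 × 374 = 71.5088 m; 2√(D_R t) = 19.08 m; argument = (57.2 − 71.5088)/19.08 = -0.7499.
C = C₀ × ½·erfc(-0.7499) = 2510 × 0.8555 = 2150 mg/L.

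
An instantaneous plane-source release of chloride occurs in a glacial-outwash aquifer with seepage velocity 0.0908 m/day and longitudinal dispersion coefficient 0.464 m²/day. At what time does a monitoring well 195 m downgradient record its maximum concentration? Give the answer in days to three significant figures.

For the 1D instantaneous-source solution, setting ∂C/∂t = 0 at fixed x gives v²t² + 2Dt − x² = 0, so t = (√(D² + v²x²) − D)/v².
√(D² + v²x²) = √(0.464² + 0.0908² × 195²) = 17.71; v² = 0.00824464.
t = (17.71 − 0.464)/0.00824464 = 2090 days (vs. the pure-advection estimate x/v = 2150 d).

2090 days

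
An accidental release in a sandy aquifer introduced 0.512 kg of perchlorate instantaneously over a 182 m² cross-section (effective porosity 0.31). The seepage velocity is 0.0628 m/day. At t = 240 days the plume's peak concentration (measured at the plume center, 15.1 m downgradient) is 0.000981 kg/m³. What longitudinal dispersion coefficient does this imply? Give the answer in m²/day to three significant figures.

At the plume center C_max = M/(n_e·A·√(4πDt)), so D = M²/(4πt·(n_e·A·C_max)²).
n_e·A·C_max = 0.31 × 182 × 0.000981 = 0.05535 kg/m.
D = 0.512²/(4π × 240 × 0.05535²) = 0.0284 m²/day.

0.0284 m²/day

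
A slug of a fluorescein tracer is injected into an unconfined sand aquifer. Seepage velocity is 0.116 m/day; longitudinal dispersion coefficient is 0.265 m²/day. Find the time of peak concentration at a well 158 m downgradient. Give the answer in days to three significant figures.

1340 days

For the 1D instantaneous-source solution, setting ∂C/∂t = 0 at fixed x gives v²t² + 2Dt − x² = 0, so t = (√(D² + v²x²) − D)/v².
√(D² + v²x²) = √(0.265² + 0.116² × 158²) = 18.33; v² = 0.013456.
t = (18.33 − 0.265)/0.013456 = 1340 days (vs. the pure-advection estimate x/v = 1360 d).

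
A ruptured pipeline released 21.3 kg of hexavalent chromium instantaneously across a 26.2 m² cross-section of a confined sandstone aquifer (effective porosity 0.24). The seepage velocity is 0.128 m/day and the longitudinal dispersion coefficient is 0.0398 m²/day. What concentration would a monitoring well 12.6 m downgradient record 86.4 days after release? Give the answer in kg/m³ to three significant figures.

For an instantaneous plane source, C(x,t) = M/(n_e·A·√(4πDt)) · exp(−(x−vt)²/(4Dt)), with n_e·A the pore (flow) area.
Plume center vt = 0.128 × 86.4 = 11.0592 m, so the well at 12.6 m is 1.5408 m downgradient of the peak.
√(4πDt) = 6.574 m, giving peak height M/(n_e·A·√(4πDt)) = 21.3/(0.24 × 26.2 × 6.574) = 0.5153 kg/m³.
(x−vt)²/(4Dt) = (1.5408)²/(4 × 0.0398 × 86.4) = 0.1726; exp(−0.1726) = 0.8415.
C = 0.5153 × 0.8415 = 0.434 kg/m³.

0.434 kg/m³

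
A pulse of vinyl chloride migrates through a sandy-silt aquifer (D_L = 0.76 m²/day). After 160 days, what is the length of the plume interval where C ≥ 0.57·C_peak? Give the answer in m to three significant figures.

33.1 m

The plume is Gaussian with σ = √(2Dt) = √(2 × 0.76 × 160) = 15.59 m.
C/C_peak = exp(−Δx²/(2σ²)) = 0.57 ⇒ Δx = σ·√(−2 ln 0.57) = 15.59 × 1.060 = 16.53 m.
Width = 2Δx = 33.1 m.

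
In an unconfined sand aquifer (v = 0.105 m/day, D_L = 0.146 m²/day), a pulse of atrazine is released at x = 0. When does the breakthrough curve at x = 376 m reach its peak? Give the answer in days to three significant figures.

For the 1D instantaneous-source solution, setting ∂C/∂t = 0 at fixed x gives v²t² + 2Dt − x² = 0, so t = (√(D² + v²x²) − D)/v².
√(D² + v²x²) = √(0.146² + 0.105² × 376²) = 39.48; v² = 0.011025.
t = (39.48 − 0.146)/0.011025 = 3570 days (vs. the pure-advection estimate x/v = 3580 d).

3570 days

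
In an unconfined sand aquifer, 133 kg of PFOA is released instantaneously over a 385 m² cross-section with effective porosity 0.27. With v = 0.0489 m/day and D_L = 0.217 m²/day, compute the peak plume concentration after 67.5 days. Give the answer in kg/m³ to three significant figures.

The peak of an instantaneous 1D plume sits at x = vt; there the Gaussian factor is 1 and C_max = M/(n_e·A·√(4πDt)), where n_e·A is the pore area the mass is dissolved in.
√(4πDt) = √(4π × 0.217 × 67.5) = 13.57 m, so C_max = 133/(0.27 × 385 × 13.57) = 0.0943 kg/m³.

0.0943 kg/m³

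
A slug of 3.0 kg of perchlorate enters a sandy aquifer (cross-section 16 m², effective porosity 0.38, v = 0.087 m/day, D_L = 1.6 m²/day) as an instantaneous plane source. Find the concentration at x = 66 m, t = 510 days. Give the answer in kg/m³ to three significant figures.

0.00422 kg/m³

For an instantaneous plane source, C(x,t) = M/(n_e·A·√(4πDt)) · exp(−(x−vt)²/(4Dt)), with n_e·A the pore (flow) area.
Plume center vt = 0.087 × 510 = 44.37 m, so the well at 66 m is 21.63 m downgradient of the peak.
√(4πDt) = 101.3 m, giving peak height M/(n_e·A·√(4πDt)) = 3.0/(0.38 × 16 × 101.3) = 0.004871 kg/m³.
(x−vt)²/(4Dt) = (21.63)²/(4 × 1.6 × 510) = 0.1433; exp(−0.1433) = 0.8665.
C = 0.004871 × 0.8665 = 0.00422 kg/m³.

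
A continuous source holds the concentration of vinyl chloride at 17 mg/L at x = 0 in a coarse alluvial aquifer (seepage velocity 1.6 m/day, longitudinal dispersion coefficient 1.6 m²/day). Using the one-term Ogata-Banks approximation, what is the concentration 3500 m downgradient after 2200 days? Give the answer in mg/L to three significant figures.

For a continuous step input, C/C₀ ≈ ½·erfc((x−vt)/(2√(Dt))).
vt = 1.6 × 2200 = 3520 m and 2√(Dt) = 2√(1.6 × 2200) = 118.7 m.
Argument (x−vt)/(2√(Dt)) = (3500 − 3520)/118.7 = -0.1685; ½·erfc(-0.1685) = 0.5942.
C = 17 × 0.5942 = 10.1 mg/L.

10.1 mg/L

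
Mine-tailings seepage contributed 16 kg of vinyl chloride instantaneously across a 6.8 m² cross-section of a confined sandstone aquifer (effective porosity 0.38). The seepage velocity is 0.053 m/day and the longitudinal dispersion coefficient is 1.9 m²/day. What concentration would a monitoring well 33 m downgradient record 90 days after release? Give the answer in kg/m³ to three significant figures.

For an instantaneous plane source, C(x,t) = M/(n_e·A·√(4πDt)) · exp(−(x−vt)²/(4Dt)), with n_e·A the pore (flow) area.
Plume center vt = 0.053 × 90 = 4.77 m, so the well at 33 m is 28.23 m downgradient of the peak.
√(4πDt) = 46.36 m, giving peak height M/(n_e·A·√(4πDt)) = 16/(0.38 × 6.8 × 46.36) = 0.1336 kg/m³.
(x−vt)²/(4Dt) = (28.23)²/(4 × 1.9 × 90) = 1.165; exp(−1.165) = 0.3119.
C = 0.1336 × 0.3119 = 0.0417 kg/m³.

0.0417 kg/m³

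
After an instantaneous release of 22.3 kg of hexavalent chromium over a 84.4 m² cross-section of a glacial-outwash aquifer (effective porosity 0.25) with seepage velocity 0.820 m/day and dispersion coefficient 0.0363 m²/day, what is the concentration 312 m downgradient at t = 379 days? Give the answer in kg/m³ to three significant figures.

For an instantaneous plane source, C(x,t) = M/(n_e·A·√(4πDt)) · exp(−(x−vt)²/(4Dt)), with n_e·A the pore (flow) area.
Plume center vt = 0.820 × 379 = 310.78 m, so the well at 312 m is 1.22 m downgradient of the peak.
√(4πDt) = 13.15 m, giving peak height M/(n_e·A·√(4πDt)) = 22.3/(0.25 × 84.4 × 13.15) = 0.08037 kg/m³.
(x−vt)²/(4Dt) = (1.22)²/(4 × 0.0363 × 379) = 0.02705; exp(−0.02705) = 0.9733.
C = 0.08037 × 0.9733 = 0.0782 kg/m³.

0.0782 kg/m³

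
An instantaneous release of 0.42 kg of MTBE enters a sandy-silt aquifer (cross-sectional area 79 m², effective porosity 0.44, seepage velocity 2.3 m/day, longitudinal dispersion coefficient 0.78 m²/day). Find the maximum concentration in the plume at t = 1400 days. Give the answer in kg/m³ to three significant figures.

The peak of an instantaneous 1D plume sits at x = vt; there the Gaussian factor is 1 and C_max = M/(n_e·A·√(4πDt)), where n_e·A is the pore area the mass is dissolved in.
√(4πDt) = √(4π × 0.78 × 1400) = 117.1 m, so C_max = 0.42/(0.44 × 79 × 117.1) = 0.000103 kg/m³.

0.000103 kg/m³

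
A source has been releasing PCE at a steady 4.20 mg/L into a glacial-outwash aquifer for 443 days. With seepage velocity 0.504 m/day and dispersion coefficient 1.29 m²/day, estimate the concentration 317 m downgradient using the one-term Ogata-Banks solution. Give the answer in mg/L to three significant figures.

0.0117 mg/L

For a continuous step input, C/C₀ ≈ ½·erfc((x−vt)/(2√(Dt))).
vt = 0.504 × 443 = 223.272 m and 2√(Dt) = 2√(1.29 × 443) = 47.81 m.
Argument (x−vt)/(2√(Dt)) = (317 − 223.272)/47.81 = 1.960; ½·erfc(1.960) = 0.002787.
C = 4.20 × 0.002787 = 0.0117 mg/L.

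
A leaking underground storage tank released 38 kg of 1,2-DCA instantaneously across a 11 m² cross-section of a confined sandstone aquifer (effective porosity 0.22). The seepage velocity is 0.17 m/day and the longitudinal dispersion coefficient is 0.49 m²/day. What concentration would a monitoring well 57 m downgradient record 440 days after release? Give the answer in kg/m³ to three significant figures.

0.209 kg/m³

For an instantaneous plane source, C(x,t) = M/(n_e·A·√(4πDt)) · exp(−(x−vt)²/(4Dt)), with n_e·A the pore (flow) area.
Plume center vt = 0.17 × 440 = 74.8 m, so the well at 57 m is 17.8 m upgradient of the peak.
√(4πDt) = 52.05 m, giving peak height M/(n_e·A·√(4πDt)) = 38/(0.22 × 11 × 52.05) = 0.3017 kg/m³.
(x−vt)²/(4Dt) = (-17.8)²/(4 × 0.49 × 440) = 0.3674; exp(−0.3674) = 0.6925.
C = 0.3017 × 0.6925 = 0.209 kg/m³.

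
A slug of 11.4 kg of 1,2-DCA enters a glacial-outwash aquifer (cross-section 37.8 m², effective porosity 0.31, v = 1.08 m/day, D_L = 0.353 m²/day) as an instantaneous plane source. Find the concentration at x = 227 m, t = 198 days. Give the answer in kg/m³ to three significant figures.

For an instantaneous plane source, C(x,t) = M/(n_e·A·√(4πDt)) · exp(−(x−vt)²/(4Dt)), with n_e·A the pore (flow) area.
Plume center vt = 1.08 × 198 = 213.84 m, so the well at 227 m is 13.16 m downgradient of the peak.
√(4πDt) = 29.64 m, giving peak height M/(n_e·A·√(4πDt)) = 11.4/(0.31 × 37.8 × 29.64) = 0.03282 kg/m³.
(x−vt)²/(4Dt) = (13.16)²/(4 × 0.353 × 198) = 0.6195; exp(−0.6195) = 0.5382.
C = 0.03282 × 0.5382 = 0.0177 kg/m³.

0.0177 kg/m³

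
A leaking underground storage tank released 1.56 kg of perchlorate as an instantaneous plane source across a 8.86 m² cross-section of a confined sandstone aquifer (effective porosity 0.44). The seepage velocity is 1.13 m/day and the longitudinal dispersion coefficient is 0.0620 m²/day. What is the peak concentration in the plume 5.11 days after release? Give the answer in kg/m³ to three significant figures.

0.201 kg/m³

The peak of an instantaneous 1D plume sits at x = vt; there the Gaussian factor is 1 and C_max = M/(n_e·A·√(4πDt)), where n_e·A is the pore area the mass is dissolved in.
√(4πDt) = √(4π × 0.0620 × 5.11) = 1.995 m, so C_max = 1.56/(0.44 × 8.86 × 1.995) = 0.201 kg/m³.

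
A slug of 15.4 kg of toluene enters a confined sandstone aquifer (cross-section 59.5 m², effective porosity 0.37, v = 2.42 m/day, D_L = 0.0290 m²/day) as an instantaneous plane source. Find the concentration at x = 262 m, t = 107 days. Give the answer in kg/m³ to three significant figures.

0.0527 kg/m³

For an instantaneous plane source, C(x,t) = M/(n_e·A·√(4πDt)) · exp(−(x−vt)²/(4Dt)), with n_e·A the pore (flow) area.
Plume center vt = 2.42 × 107 = 258.94 m, so the well at 262 m is 3.06 m downgradient of the peak.
√(4πDt) = 6.244 m, giving peak height M/(n_e·A·√(4πDt)) = 15.4/(0.37 × 59.5 × 6.244) = 0.1120 kg/m³.
(x−vt)²/(4Dt) = (3.06)²/(4 × 0.0290 × 107) = 0.7544; exp(−0.7544) = 0.4703.
C = 0.1120 × 0.4703 = 0.0527 kg/m³.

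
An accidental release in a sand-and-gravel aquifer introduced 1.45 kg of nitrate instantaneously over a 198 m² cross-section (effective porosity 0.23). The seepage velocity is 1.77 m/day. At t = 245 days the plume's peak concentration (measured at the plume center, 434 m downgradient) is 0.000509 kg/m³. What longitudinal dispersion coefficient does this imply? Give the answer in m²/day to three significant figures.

1.27 m²/day

At the plume center C_max = M/(n_e·A·√(4πDt)), so D = M²/(4πt·(n_e·A·C_max)²).
n_e·A·C_max = 0.23 × 198 × 0.000509 = 0.02318 kg/m.
D = 1.45²/(4π × 245 × 0.02318²) = 1.27 m²/day.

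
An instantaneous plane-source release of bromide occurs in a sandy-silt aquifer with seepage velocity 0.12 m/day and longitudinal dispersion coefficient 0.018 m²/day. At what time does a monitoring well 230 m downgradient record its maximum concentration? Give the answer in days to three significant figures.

1920 days

For the 1D instantaneous-source solution, setting ∂C/∂t = 0 at fixed x gives v²t² + 2Dt − x² = 0, so t = (√(D² + v²x²) − D)/v².
√(D² + v²x²) = √(0.018² + 0.12² × 230²) = 27.60; v² = 0.0144.
t = (27.60 − 0.018)/0.0144 = 1920 days (vs. the pure-advection estimate x/v = 1920 d).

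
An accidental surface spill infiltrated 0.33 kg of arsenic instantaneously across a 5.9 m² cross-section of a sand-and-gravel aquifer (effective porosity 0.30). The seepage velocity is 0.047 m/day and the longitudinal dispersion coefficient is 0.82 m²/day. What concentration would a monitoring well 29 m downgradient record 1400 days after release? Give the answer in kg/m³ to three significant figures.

0.00116 kg/m³

For an instantaneous plane source, C(x,t) = M/(n_e·A·√(4πDt)) · exp(−(x−vt)²/(4Dt)), with n_e·A the pore (flow) area.
Plume center vt = 0.047 × 1400 = 65.8 m, so the well at 29 m is 36.8 m upgradient of the peak.
√(4πDt) = 120.1 m, giving peak height M/(n_e·A·√(4πDt)) = 0.33/(0.30 × 5.9 × 120.1) = 0.001552 kg/m³.
(x−vt)²/(4Dt) = (-36.8)²/(4 × 0.82 × 1400) = 0.2949; exp(−0.2949) = 0.7446.
C = 0.001552 × 0.7446 = 0.00116 kg/m³.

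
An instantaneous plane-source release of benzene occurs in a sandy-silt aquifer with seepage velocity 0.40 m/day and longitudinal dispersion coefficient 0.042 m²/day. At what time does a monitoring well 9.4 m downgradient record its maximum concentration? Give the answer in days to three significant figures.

23.2 days

For the 1D instantaneous-source solution, setting ∂C/∂t = 0 at fixed x gives v²t² + 2Dt − x² = 0, so t = (√(D² + v²x²) − D)/v².
√(D² + v²x²) = √(0.042² + 0.40² × 9.4²) = 3.760; v² = 0.16.
t = (3.760 − 0.042)/0.16 = 23.2 days (vs. the pure-advection estimate x/v = 23.5 d).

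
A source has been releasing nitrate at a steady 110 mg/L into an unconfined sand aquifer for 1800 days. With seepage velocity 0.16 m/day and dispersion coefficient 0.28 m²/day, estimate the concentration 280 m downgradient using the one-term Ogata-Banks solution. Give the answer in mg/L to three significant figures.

For a continuous step input, C/C₀ ≈ ½·erfc((x−vt)/(2√(Dt))).
vt = 0.16 × 1800 = 288 m and 2√(Dt) = 2√(0.28 × 1800) = 44.90 m.
Argument (x−vt)/(2√(Dt)) = (280 − 288)/44.90 = -0.1782; ½·erfc(-0.1782) = 0.5995.
C = 110 × 0.5995 = 65.9 mg/L.

65.9 mg/L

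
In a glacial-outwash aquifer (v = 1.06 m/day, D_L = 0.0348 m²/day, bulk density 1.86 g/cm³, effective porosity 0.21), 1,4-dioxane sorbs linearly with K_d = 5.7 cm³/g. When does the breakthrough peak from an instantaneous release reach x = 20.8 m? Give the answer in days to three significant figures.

1010 days

Retardation factor R = 1 + ρ_b·K_d/n = 1 + 1.86 × 5.7/0.21 = 51.49.
Sorption retards both mechanisms: v_R = v/R = 0.02059 m/day, D_R = D/R = 0.0006759 m²/day.
Peak time from v_R²t² + 2D_R t − x² = 0: t = (√(D_R² + v_R²x²) − D_R)/v_R².
√(D_R² + v_R²x²) = √(0.0006759² + 0.02059² × 20.8²) = 0.4283; v_R² = 0.0004239.
t = (0.4283 − 0.0006759)/0.0004239 = 1010 days.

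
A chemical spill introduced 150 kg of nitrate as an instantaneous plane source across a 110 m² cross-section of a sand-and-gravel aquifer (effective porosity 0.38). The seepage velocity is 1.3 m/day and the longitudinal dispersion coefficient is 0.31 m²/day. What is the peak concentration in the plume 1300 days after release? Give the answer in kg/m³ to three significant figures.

0.0504 kg/m³

The peak of an instantaneous 1D plume sits at x = vt; there the Gaussian factor is 1 and C_max = M/(n_e·A·√(4πDt)), where n_e·A is the pore area the mass is dissolved in.
√(4πDt) = √(4π × 0.31 × 1300) = 71.16 m, so C_max = 150/(0.38 × 110 × 71.16) = 0.0504 kg/m³.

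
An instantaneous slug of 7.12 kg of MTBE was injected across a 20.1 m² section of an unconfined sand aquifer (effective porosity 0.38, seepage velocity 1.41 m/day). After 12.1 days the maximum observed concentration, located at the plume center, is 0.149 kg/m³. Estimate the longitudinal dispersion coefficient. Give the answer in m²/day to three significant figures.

At the plume center C_max = M/(n_e·A·√(4πDt)), so D = M²/(4πt·(n_e·A·C_max)²).
n_e·A·C_max = 0.38 × 20.1 × 0.149 = 1.138 kg/m.
D = 7.12²/(4π × 12.1 × 1.138²) = 0.257 m²/day.

0.257 m²/day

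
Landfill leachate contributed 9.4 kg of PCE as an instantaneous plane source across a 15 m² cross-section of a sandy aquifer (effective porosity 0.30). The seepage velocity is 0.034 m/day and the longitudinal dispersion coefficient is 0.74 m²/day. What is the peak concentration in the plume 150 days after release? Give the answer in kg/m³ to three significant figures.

0.0559 kg/m³

The peak of an instantaneous 1D plume sits at x = vt; there the Gaussian factor is 1 and C_max = M/(n_e·A·√(4πDt)), where n_e·A is the pore area the mass is dissolved in.
√(4πDt) = √(4π × 0.74 × 150) = 37.35 m, so C_max = 9.4/(0.30 × 15 × 37.35) = 0.0559 kg/m³.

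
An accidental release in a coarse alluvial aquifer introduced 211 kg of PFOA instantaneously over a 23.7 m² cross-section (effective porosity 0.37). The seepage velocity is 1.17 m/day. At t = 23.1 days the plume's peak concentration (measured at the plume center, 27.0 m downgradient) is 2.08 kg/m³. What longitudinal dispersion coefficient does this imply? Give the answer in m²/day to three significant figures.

0.461 m²/day

At the plume center C_max = M/(n_e·A·√(4πDt)), so D = M²/(4πt·(n_e·A·C_max)²).
n_e·A·C_max = 0.37 × 23.7 × 2.08 = 18.24 kg/m.
D = 211²/(4π × 23.1 × 18.24²) = 0.461 m²/day.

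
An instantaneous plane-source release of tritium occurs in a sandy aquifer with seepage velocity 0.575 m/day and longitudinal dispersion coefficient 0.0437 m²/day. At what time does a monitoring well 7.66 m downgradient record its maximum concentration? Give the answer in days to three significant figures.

13.2 days

For the 1D instantaneous-source solution, setting ∂C/∂t = 0 at fixed x gives v²t² + 2Dt − x² = 0, so t = (√(D² + v²x²) − D)/v².
√(D² + v²x²) = √(0.0437² + 0.575² × 7.66²) = 4.405; v² = 0.330625.
t = (4.405 − 0.0437)/0.330625 = 13.2 days (vs. the pure-advection estimate x/v = 13.3 d).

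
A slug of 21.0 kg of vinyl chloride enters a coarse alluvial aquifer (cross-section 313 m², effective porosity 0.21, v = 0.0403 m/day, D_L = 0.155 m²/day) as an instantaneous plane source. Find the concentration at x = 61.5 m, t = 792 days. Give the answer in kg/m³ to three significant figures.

0.00137 kg/m³

For an instantaneous plane source, C(x,t) = M/(n_e·A·√(4πDt)) · exp(−(x−vt)²/(4Dt)), with n_e·A the pore (flow) area.
Plume center vt = 0.0403 × 792 = 31.9176 m, so the well at 61.5 m is 29.5824 m downgradient of the peak.
√(4πDt) = 39.28 m, giving peak height M/(n_e·A·√(4πDt)) = 21.0/(0.21 × 313 × 39.28) = 0.008134 kg/m³.
(x−vt)²/(4Dt) = (29.5824)²/(4 × 0.155 × 792) = 1.782; exp(−1.782) = 0.1683.
C = 0.008134 × 0.1683 = 0.00137 kg/m³.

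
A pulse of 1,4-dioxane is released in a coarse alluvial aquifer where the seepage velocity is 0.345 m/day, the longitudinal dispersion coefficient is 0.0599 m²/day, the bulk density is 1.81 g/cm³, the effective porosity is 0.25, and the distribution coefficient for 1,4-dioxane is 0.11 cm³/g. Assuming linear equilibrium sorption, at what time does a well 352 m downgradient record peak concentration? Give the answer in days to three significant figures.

Retardation factor R = 1 + ρ_b·K_d/n = 1 + 1.81 × 0.11/0.25 = 1.796.
Sorption retards both mechanisms: v_R = v/R = 0.1921 m/day, D_R = D/R = 0.03335 m²/day.
Peak time from v_R²t² + 2D_R t − x² = 0: t = (√(D_R² + v_R²x²) − D_R)/v_R².
√(D_R² + v_R²x²) = √(0.03335² + 0.1921² × 352²) = 67.62; v_R² = 0.03690.
t = (67.62 − 0.03335)/0.03690 = 1830 days.

1830 days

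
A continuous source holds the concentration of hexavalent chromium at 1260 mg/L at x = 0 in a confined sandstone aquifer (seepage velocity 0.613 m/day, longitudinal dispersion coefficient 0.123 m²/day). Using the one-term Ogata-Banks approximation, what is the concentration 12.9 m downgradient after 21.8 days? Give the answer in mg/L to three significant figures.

For a continuous step input, C/C₀ ≈ ½·erfc((x−vt)/(2√(Dt))).
vt = 0.613 × 21.8 = 13.3634 m and 2√(Dt) = 2√(0.123 × 21.8) = 3.275 m.
Argument (x−vt)/(2√(Dt)) = (12.9 − 13.3634)/3.275 = -0.1415; ½·erfc(-0.1415) = 0.5793.
C = 1260 × 0.5793 = 730 mg/L.

730 mg/L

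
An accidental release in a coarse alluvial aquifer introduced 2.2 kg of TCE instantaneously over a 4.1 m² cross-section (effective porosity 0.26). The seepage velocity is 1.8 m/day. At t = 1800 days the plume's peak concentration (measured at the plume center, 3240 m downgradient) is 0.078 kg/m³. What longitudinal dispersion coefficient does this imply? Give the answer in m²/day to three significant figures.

0.0309 m²/day

At the plume center C_max = M/(n_e·A·√(4πDt)), so D = M²/(4πt·(n_e·A·C_max)²).
n_e·A·C_max = 0.26 × 4.1 × 0.078 = 0.08315 kg/m.
D = 2.2²/(4π × 1800 × 0.08315²) = 0.0309 m²/day.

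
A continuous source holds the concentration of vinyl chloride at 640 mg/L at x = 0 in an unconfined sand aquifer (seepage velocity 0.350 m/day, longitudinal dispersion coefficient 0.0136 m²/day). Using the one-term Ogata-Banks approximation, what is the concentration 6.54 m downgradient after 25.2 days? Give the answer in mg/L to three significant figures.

638 mg/L

For a continuous step input, C/C₀ ≈ ½·erfc((x−vt)/(2√(Dt))).
vt = 0.350 × 25.2 = 8.82 m and 2√(Dt) = 2√(0.0136 × 25.2) = 1.171 m.
Argument (x−vt)/(2√(Dt)) = (6.54 − 8.82)/1.171 = -1.947; ½·erfc(-1.947) = 0.9971.
C = 640 × 0.9971 = 638 mg/L.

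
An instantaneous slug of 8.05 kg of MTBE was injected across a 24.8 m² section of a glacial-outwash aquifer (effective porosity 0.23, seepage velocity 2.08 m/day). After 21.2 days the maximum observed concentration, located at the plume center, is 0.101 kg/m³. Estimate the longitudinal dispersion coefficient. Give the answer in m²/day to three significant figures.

At the plume center C_max = M/(n_e·A·√(4πDt)), so D = M²/(4πt·(n_e·A·C_max)²).
n_e·A·C_max = 0.23 × 24.8 × 0.101 = 0.5761 kg/m.
D = 8.05²/(4π × 21.2 × 0.5761²) = 0.733 m²/day.

0.733 m²/day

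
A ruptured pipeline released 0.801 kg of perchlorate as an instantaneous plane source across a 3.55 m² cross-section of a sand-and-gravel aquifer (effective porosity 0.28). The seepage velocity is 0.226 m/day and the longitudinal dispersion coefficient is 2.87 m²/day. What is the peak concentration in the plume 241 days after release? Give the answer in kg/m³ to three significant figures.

0.00864 kg/m³

The peak of an instantaneous 1D plume sits at x = vt; there the Gaussian factor is 1 and C_max = M/(n_e·A·√(4πDt)), where n_e·A is the pore area the mass is dissolved in.
√(4πDt) = √(4π × 2.87 × 241) = 93.23 m, so C_max = 0.801/(0.28 × 3.55 × 93.23) = 0.00864 kg/m³.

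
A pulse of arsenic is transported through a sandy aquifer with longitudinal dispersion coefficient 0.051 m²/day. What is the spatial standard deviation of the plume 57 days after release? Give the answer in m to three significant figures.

2.41 m

Dispersive spreading gives a Gaussian with σ² = 2Dt; advection only shifts the center.
σ = √(2 × 0.051 × 57) = 2.41 m.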